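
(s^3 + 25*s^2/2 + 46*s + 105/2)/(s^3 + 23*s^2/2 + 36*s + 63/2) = (2*s + 5)/(2*s + 3)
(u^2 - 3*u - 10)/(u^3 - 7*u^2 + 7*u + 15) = (u + 2)/(u^2 - 2*u - 3)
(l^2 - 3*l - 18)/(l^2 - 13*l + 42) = (l + 3)/(l - 7)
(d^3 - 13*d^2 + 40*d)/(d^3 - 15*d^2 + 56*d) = (d - 5)/(d - 7)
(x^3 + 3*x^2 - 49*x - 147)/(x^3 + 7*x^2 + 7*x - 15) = (x^2 - 49)/(x^2 + 4*x - 5)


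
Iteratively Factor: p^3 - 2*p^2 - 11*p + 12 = (p - 4)*(p^2 + 2*p - 3) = (p - 4)*(p + 3)*(p - 1)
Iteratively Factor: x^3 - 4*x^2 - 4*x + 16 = (x + 2)*(x^2 - 6*x + 8) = (x - 4)*(x + 2)*(x - 2)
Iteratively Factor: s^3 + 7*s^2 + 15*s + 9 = (s + 3)*(s^2 + 4*s + 3) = (s + 3)^2*(s + 1)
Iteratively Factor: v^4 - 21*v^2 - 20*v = (v + 4)*(v^3 - 4*v^2 - 5*v) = (v + 1)*(v + 4)*(v^2 - 5*v) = (v - 5)*(v + 1)*(v + 4)*(v)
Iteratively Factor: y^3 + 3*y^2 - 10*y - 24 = (y + 2)*(y^2 + y - 12) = (y + 2)*(y + 4)*(y - 3)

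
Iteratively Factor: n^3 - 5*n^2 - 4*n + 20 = (n - 5)*(n^2 - 4) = (n - 5)*(n - 2)*(n + 2)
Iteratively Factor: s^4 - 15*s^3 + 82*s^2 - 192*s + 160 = (s - 4)*(s^3 - 11*s^2 + 38*s - 40) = (s - 4)^2*(s^2 - 7*s + 10) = (s - 4)^2*(s - 2)*(s - 5)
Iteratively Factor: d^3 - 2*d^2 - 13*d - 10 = (d - 5)*(d^2 + 3*d + 2) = (d - 5)*(d + 2)*(d + 1)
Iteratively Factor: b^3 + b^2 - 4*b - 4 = (b + 2)*(b^2 - b - 2) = (b + 1)*(b + 2)*(b - 2)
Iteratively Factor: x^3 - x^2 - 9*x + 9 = (x - 1)*(x^2 - 9) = (x - 3)*(x - 1)*(x + 3)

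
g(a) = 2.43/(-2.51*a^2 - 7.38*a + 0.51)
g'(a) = 2.43*(5.02*a + 7.38)/(-2.51*a^2 - 7.38*a + 0.51)^2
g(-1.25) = 0.42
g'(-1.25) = 0.08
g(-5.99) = -0.05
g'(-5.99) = -0.03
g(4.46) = -0.03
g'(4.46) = 0.01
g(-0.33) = 0.91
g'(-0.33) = 1.95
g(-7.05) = -0.03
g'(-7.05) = -0.01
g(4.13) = -0.03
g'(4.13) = 0.01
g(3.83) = -0.04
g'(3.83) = 0.02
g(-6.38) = -0.04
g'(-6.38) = -0.02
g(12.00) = -0.01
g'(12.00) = 0.00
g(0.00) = 4.76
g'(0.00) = 68.95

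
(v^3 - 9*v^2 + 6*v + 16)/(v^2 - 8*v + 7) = (v^3 - 9*v^2 + 6*v + 16)/(v^2 - 8*v + 7)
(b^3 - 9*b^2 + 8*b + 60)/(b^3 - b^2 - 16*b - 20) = (b - 6)/(b + 2)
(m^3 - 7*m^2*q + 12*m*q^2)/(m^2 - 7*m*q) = (m^2 - 7*m*q + 12*q^2)/(m - 7*q)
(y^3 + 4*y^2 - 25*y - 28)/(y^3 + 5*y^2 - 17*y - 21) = (y - 4)/(y - 3)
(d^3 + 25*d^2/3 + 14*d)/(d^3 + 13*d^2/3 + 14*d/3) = (d + 6)/(d + 2)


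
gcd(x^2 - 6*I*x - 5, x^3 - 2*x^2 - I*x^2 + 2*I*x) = x - I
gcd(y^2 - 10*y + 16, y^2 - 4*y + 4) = y - 2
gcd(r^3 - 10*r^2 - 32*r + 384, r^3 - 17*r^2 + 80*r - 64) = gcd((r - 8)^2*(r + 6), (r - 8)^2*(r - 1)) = r^2 - 16*r + 64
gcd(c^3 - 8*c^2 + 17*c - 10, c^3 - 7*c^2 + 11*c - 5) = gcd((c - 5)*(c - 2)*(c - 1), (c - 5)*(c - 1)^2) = c^2 - 6*c + 5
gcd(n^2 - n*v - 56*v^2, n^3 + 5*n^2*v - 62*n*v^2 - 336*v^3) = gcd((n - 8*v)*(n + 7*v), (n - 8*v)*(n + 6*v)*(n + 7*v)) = -n^2 + n*v + 56*v^2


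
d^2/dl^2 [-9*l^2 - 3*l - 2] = -18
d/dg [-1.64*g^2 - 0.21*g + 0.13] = -3.28*g - 0.21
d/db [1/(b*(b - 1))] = (1 - 2*b)/(b^2*(b^2 - 2*b + 1))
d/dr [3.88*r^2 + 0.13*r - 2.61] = 7.76*r + 0.13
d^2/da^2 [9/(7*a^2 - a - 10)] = 18*(49*a^2 - 7*a - (14*a - 1)^2 - 70)/(-7*a^2 + a + 10)^3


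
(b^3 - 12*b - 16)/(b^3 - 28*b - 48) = (-b^3 + 12*b + 16)/(-b^3 + 28*b + 48)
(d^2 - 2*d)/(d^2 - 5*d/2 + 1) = 2*d/(2*d - 1)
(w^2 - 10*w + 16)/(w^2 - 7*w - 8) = (w - 2)/(w + 1)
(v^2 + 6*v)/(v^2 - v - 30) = v*(v + 6)/(v^2 - v - 30)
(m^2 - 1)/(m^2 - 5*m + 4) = (m + 1)/(m - 4)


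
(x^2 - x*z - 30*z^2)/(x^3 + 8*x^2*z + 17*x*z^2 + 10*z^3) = (x - 6*z)/(x^2 + 3*x*z + 2*z^2)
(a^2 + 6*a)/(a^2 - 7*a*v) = (a + 6)/(a - 7*v)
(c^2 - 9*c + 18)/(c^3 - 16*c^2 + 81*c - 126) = 1/(c - 7)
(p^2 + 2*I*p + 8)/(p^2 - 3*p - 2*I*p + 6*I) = (p + 4*I)/(p - 3)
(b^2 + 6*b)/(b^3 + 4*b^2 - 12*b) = 1/(b - 2)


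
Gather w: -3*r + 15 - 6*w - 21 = -3*r - 6*w - 6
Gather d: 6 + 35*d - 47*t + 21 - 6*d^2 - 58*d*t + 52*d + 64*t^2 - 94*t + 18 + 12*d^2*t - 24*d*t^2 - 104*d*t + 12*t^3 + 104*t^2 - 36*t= d^2*(12*t - 6) + d*(-24*t^2 - 162*t + 87) + 12*t^3 + 168*t^2 - 177*t + 45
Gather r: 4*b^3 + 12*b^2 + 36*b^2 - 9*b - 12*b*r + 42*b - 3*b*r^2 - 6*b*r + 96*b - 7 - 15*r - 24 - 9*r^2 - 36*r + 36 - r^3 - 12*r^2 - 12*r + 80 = 4*b^3 + 48*b^2 + 129*b - r^3 + r^2*(-3*b - 21) + r*(-18*b - 63) + 85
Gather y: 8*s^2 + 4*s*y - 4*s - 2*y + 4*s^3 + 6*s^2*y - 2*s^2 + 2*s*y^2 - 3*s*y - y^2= 4*s^3 + 6*s^2 - 4*s + y^2*(2*s - 1) + y*(6*s^2 + s - 2)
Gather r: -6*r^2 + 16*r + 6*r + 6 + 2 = -6*r^2 + 22*r + 8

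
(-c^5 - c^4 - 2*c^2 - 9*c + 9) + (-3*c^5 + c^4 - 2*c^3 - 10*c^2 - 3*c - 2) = -4*c^5 - 2*c^3 - 12*c^2 - 12*c + 7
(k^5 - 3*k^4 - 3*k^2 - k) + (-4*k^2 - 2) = k^5 - 3*k^4 - 7*k^2 - k - 2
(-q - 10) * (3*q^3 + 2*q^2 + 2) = -3*q^4 - 32*q^3 - 20*q^2 - 2*q - 20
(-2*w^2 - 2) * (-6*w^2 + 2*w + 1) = 12*w^4 - 4*w^3 + 10*w^2 - 4*w - 2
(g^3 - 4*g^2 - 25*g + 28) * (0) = 0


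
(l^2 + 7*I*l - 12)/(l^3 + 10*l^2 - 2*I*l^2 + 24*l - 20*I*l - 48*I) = (l^2 + 7*I*l - 12)/(l^3 + l^2*(10 - 2*I) + l*(24 - 20*I) - 48*I)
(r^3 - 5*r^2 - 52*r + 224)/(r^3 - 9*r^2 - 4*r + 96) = (r + 7)/(r + 3)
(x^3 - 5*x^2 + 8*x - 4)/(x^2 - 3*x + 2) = x - 2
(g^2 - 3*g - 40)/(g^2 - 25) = (g - 8)/(g - 5)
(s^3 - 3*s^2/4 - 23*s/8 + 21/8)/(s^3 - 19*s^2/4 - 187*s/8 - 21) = (2*s^2 - 5*s + 3)/(2*s^2 - 13*s - 24)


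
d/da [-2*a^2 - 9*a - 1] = -4*a - 9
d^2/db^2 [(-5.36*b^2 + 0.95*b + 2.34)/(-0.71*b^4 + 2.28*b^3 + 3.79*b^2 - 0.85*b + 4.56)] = (16.211856*b^8 - 57.807348*b^7 + 85.5871760000001*b^6 + 60.52989*b^5 + 400.36569*b^4 - 1167.30507*b^3 - 702.652716*b^2 + 289.710612*b + 293.043324)/(0.357911*b^12 - 3.448044*b^11 + 5.340975*b^10 + 26.244615*b^9 - 43.662243*b^8 - 54.427746*b^7 - 6.32198199999998*b^6 - 221.248437*b^5 - 107.401665*b^4 - 53.473859*b^3 - 246.307032*b^2 + 53.02368*b - 94.818816)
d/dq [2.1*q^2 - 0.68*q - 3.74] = 4.2*q - 0.68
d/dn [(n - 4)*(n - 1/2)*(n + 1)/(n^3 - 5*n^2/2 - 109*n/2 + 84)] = 2*(2*n^4 - 208*n^3 + 861*n^2 - 1156*n - 202)/(4*n^6 - 20*n^5 - 411*n^4 + 1762*n^3 + 10201*n^2 - 36624*n + 28224)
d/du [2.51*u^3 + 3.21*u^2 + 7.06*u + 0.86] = 7.53*u^2 + 6.42*u + 7.06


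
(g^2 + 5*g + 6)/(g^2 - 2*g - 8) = (g + 3)/(g - 4)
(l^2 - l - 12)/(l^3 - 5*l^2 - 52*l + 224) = (l + 3)/(l^2 - l - 56)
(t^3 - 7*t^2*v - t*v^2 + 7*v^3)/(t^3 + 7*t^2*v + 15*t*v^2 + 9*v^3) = (t^2 - 8*t*v + 7*v^2)/(t^2 + 6*t*v + 9*v^2)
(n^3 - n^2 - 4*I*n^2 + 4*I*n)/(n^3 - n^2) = (n - 4*I)/n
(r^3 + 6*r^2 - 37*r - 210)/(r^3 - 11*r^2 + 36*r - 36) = (r^2 + 12*r + 35)/(r^2 - 5*r + 6)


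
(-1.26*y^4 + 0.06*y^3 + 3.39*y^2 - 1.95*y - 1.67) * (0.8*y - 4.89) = -1.008*y^5 + 6.2094*y^4 + 2.4186*y^3 - 18.1371*y^2 + 8.1995*y + 8.1663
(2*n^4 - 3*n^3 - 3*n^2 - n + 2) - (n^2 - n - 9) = 2*n^4 - 3*n^3 - 4*n^2 + 11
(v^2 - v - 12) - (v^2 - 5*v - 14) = 4*v + 2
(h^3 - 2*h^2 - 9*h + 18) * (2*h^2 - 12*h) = 2*h^5 - 16*h^4 + 6*h^3 + 144*h^2 - 216*h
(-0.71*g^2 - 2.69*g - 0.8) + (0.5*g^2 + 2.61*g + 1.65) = -0.21*g^2 - 0.0800000000000001*g + 0.85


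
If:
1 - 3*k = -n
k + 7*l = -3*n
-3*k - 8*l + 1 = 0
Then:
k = 17/59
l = 1/59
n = -8/59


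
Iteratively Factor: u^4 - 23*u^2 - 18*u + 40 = (u + 2)*(u^3 - 2*u^2 - 19*u + 20) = (u + 2)*(u + 4)*(u^2 - 6*u + 5) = (u - 1)*(u + 2)*(u + 4)*(u - 5)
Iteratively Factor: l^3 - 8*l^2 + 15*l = (l - 5)*(l^2 - 3*l) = l*(l - 5)*(l - 3)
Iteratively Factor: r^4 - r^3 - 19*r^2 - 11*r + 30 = (r - 5)*(r^3 + 4*r^2 + r - 6) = (r - 5)*(r + 3)*(r^2 + r - 2) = (r - 5)*(r - 1)*(r + 3)*(r + 2)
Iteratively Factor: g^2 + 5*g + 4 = (g + 1)*(g + 4)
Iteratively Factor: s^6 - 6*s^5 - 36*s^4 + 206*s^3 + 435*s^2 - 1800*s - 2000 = (s + 1)*(s^5 - 7*s^4 - 29*s^3 + 235*s^2 + 200*s - 2000) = (s - 5)*(s + 1)*(s^4 - 2*s^3 - 39*s^2 + 40*s + 400) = (s - 5)^2*(s + 1)*(s^3 + 3*s^2 - 24*s - 80) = (s - 5)^3*(s + 1)*(s^2 + 8*s + 16) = (s - 5)^3*(s + 1)*(s + 4)*(s + 4)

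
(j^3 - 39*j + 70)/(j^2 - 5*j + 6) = (j^2 + 2*j - 35)/(j - 3)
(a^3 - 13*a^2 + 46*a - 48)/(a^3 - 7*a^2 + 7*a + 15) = (a^2 - 10*a + 16)/(a^2 - 4*a - 5)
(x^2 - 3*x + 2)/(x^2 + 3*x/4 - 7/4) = 4*(x - 2)/(4*x + 7)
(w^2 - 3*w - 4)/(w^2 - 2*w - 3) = (w - 4)/(w - 3)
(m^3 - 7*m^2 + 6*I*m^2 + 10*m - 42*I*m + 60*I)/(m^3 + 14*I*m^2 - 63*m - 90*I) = (m^2 - 7*m + 10)/(m^2 + 8*I*m - 15)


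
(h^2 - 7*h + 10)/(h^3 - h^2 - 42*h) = (-h^2 + 7*h - 10)/(h*(-h^2 + h + 42))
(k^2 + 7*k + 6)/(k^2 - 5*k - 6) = (k + 6)/(k - 6)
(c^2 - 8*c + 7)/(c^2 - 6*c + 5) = (c - 7)/(c - 5)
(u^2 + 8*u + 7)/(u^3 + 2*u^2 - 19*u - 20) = (u + 7)/(u^2 + u - 20)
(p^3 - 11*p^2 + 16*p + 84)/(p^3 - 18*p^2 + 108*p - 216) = (p^2 - 5*p - 14)/(p^2 - 12*p + 36)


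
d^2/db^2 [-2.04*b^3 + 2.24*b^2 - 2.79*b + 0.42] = 4.48 - 12.24*b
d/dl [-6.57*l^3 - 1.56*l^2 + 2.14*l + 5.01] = -19.71*l^2 - 3.12*l + 2.14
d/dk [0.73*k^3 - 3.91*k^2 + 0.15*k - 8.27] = 2.19*k^2 - 7.82*k + 0.15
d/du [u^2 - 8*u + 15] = 2*u - 8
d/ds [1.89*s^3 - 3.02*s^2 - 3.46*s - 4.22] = 5.67*s^2 - 6.04*s - 3.46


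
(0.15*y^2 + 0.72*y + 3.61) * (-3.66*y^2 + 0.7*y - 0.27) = -0.549*y^4 - 2.5302*y^3 - 12.7491*y^2 + 2.3326*y - 0.9747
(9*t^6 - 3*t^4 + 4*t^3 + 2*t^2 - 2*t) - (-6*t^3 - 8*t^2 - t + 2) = 9*t^6 - 3*t^4 + 10*t^3 + 10*t^2 - t - 2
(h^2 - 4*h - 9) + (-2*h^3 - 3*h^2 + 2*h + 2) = -2*h^3 - 2*h^2 - 2*h - 7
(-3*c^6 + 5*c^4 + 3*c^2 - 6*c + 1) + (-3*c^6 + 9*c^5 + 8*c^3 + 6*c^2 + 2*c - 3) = -6*c^6 + 9*c^5 + 5*c^4 + 8*c^3 + 9*c^2 - 4*c - 2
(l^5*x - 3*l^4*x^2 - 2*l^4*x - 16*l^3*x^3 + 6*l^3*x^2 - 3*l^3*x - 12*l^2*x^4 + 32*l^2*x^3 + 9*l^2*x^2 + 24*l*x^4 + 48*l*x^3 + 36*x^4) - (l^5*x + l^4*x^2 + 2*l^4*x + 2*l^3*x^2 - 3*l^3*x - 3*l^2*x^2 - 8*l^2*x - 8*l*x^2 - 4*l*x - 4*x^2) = -4*l^4*x^2 - 4*l^4*x - 16*l^3*x^3 + 4*l^3*x^2 - 12*l^2*x^4 + 32*l^2*x^3 + 12*l^2*x^2 + 8*l^2*x + 24*l*x^4 + 48*l*x^3 + 8*l*x^2 + 4*l*x + 36*x^4 + 4*x^2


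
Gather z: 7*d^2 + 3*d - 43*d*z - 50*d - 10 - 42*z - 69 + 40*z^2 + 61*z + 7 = 7*d^2 - 47*d + 40*z^2 + z*(19 - 43*d) - 72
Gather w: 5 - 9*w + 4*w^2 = 4*w^2 - 9*w + 5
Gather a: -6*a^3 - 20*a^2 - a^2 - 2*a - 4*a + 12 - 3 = -6*a^3 - 21*a^2 - 6*a + 9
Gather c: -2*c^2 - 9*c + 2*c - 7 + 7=-2*c^2 - 7*c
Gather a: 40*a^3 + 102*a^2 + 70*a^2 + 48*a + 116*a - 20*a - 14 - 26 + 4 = 40*a^3 + 172*a^2 + 144*a - 36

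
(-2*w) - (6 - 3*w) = w - 6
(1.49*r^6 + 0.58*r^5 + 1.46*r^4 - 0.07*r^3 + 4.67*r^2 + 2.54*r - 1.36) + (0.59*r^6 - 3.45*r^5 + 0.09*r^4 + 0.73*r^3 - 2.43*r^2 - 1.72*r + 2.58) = 2.08*r^6 - 2.87*r^5 + 1.55*r^4 + 0.66*r^3 + 2.24*r^2 + 0.82*r + 1.22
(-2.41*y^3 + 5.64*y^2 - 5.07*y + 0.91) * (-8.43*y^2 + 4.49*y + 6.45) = 20.3163*y^5 - 58.3661*y^4 + 52.5192*y^3 + 5.9424*y^2 - 28.6156*y + 5.8695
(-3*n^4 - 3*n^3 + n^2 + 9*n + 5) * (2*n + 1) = -6*n^5 - 9*n^4 - n^3 + 19*n^2 + 19*n + 5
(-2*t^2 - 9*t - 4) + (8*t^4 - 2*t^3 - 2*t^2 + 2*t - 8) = 8*t^4 - 2*t^3 - 4*t^2 - 7*t - 12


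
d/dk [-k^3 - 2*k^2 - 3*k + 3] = -3*k^2 - 4*k - 3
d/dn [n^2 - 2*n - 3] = 2*n - 2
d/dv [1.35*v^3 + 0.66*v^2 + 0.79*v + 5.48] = 4.05*v^2 + 1.32*v + 0.79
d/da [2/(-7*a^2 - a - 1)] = 2*(14*a + 1)/(7*a^2 + a + 1)^2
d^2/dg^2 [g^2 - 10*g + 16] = 2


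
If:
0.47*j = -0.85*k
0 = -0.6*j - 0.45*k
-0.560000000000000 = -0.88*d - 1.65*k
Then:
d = 0.64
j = 0.00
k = 0.00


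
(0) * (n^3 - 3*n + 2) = 0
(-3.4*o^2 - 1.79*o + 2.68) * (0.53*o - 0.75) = -1.802*o^3 + 1.6013*o^2 + 2.7629*o - 2.01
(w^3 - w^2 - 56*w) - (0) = w^3 - w^2 - 56*w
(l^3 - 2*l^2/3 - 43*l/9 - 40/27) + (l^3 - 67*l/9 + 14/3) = 2*l^3 - 2*l^2/3 - 110*l/9 + 86/27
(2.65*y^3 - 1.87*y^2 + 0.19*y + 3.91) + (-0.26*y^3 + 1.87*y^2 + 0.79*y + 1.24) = 2.39*y^3 + 0.98*y + 5.15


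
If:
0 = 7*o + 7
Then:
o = -1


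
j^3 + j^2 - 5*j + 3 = (j - 1)^2*(j + 3)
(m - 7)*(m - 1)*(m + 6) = m^3 - 2*m^2 - 41*m + 42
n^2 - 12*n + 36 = (n - 6)^2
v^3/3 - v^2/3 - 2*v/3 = v*(v/3 + 1/3)*(v - 2)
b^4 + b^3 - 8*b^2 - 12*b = b*(b - 3)*(b + 2)^2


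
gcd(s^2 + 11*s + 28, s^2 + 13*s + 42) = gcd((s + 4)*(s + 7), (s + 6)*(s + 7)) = s + 7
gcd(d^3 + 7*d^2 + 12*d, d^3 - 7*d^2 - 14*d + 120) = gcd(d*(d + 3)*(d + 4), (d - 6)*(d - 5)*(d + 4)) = d + 4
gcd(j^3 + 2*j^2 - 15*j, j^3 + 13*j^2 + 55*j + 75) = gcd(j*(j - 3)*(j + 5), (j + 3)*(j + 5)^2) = j + 5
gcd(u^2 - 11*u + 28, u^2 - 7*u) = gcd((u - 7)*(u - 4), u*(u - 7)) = u - 7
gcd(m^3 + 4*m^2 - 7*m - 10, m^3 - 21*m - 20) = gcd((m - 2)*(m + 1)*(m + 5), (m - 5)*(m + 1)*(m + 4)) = m + 1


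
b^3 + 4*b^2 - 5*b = b*(b - 1)*(b + 5)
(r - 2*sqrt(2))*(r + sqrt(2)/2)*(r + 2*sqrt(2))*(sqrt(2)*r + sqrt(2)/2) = sqrt(2)*r^4 + sqrt(2)*r^3/2 + r^3 - 8*sqrt(2)*r^2 + r^2/2 - 8*r - 4*sqrt(2)*r - 4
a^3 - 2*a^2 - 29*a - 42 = (a - 7)*(a + 2)*(a + 3)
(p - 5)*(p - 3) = p^2 - 8*p + 15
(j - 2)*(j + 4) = j^2 + 2*j - 8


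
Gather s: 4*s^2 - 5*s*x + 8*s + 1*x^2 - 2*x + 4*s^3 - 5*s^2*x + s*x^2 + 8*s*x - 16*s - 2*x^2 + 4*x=4*s^3 + s^2*(4 - 5*x) + s*(x^2 + 3*x - 8) - x^2 + 2*x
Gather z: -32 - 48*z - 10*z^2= -10*z^2 - 48*z - 32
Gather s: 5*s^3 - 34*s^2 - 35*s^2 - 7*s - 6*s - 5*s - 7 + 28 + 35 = 5*s^3 - 69*s^2 - 18*s + 56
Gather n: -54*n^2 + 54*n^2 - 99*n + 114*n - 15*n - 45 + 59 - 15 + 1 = 0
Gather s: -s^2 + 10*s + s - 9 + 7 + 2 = -s^2 + 11*s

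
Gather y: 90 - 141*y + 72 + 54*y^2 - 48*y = 54*y^2 - 189*y + 162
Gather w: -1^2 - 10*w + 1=-10*w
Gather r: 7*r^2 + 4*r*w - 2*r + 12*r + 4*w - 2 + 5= 7*r^2 + r*(4*w + 10) + 4*w + 3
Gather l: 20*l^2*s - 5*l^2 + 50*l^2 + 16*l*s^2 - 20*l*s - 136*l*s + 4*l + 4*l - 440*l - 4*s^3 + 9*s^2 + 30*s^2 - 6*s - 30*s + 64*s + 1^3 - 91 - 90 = l^2*(20*s + 45) + l*(16*s^2 - 156*s - 432) - 4*s^3 + 39*s^2 + 28*s - 180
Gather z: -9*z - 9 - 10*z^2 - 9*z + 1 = -10*z^2 - 18*z - 8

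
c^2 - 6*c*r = c*(c - 6*r)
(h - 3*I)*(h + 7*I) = h^2 + 4*I*h + 21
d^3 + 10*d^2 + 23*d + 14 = (d + 1)*(d + 2)*(d + 7)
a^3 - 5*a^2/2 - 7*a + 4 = (a - 4)*(a - 1/2)*(a + 2)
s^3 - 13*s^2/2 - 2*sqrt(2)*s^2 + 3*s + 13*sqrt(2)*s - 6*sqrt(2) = (s - 6)*(s - 1/2)*(s - 2*sqrt(2))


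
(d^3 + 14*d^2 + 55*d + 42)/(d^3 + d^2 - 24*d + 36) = (d^2 + 8*d + 7)/(d^2 - 5*d + 6)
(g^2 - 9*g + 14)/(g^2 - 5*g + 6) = (g - 7)/(g - 3)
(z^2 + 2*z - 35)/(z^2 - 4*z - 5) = (z + 7)/(z + 1)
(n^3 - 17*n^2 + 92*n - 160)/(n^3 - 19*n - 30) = (n^2 - 12*n + 32)/(n^2 + 5*n + 6)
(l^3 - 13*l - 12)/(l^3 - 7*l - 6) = (l^2 - l - 12)/(l^2 - l - 6)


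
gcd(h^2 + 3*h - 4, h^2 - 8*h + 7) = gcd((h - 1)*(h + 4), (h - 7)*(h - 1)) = h - 1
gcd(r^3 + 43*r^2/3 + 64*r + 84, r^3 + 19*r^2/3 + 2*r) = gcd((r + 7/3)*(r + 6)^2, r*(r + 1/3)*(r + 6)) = r + 6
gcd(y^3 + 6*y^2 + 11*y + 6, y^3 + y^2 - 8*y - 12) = y + 2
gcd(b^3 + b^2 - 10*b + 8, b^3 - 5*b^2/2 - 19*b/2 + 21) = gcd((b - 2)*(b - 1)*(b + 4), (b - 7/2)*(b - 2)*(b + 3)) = b - 2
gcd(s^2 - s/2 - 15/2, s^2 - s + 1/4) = 1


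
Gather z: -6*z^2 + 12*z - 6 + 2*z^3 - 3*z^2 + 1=2*z^3 - 9*z^2 + 12*z - 5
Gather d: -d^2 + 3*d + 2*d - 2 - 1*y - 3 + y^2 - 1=-d^2 + 5*d + y^2 - y - 6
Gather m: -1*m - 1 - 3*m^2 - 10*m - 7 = -3*m^2 - 11*m - 8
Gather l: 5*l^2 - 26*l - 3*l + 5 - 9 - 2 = 5*l^2 - 29*l - 6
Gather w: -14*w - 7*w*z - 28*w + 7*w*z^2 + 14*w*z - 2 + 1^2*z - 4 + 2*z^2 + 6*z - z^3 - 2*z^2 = w*(7*z^2 + 7*z - 42) - z^3 + 7*z - 6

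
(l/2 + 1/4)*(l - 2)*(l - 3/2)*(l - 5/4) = l^4/2 - 17*l^3/8 + 5*l^2/2 - l/32 - 15/16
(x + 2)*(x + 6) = x^2 + 8*x + 12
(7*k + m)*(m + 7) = 7*k*m + 49*k + m^2 + 7*m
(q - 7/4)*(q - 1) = q^2 - 11*q/4 + 7/4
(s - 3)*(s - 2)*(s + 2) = s^3 - 3*s^2 - 4*s + 12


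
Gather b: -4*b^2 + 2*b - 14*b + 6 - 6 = -4*b^2 - 12*b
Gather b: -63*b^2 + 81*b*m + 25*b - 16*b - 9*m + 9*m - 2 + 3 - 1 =-63*b^2 + b*(81*m + 9)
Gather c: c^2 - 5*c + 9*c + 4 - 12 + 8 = c^2 + 4*c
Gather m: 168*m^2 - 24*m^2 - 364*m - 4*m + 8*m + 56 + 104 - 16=144*m^2 - 360*m + 144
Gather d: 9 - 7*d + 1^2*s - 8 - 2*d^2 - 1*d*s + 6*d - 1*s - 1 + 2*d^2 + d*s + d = 0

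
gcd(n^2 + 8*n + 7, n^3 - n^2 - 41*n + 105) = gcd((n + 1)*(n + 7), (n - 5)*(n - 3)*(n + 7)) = n + 7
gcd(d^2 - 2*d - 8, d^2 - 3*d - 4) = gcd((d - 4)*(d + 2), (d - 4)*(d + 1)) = d - 4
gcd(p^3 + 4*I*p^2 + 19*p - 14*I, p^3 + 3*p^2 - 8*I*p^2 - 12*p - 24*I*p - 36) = p - 2*I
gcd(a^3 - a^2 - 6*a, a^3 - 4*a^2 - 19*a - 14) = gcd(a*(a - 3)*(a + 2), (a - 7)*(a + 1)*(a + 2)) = a + 2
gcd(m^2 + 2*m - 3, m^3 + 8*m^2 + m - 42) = m + 3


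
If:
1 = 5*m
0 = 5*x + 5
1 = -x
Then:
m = 1/5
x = -1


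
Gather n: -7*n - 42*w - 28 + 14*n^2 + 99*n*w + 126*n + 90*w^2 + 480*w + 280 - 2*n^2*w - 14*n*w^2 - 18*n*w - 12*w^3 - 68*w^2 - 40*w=n^2*(14 - 2*w) + n*(-14*w^2 + 81*w + 119) - 12*w^3 + 22*w^2 + 398*w + 252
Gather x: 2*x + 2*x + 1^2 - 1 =4*x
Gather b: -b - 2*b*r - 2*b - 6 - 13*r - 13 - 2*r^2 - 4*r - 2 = b*(-2*r - 3) - 2*r^2 - 17*r - 21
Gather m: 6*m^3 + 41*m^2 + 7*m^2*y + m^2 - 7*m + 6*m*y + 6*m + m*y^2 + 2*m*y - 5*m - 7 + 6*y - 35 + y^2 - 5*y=6*m^3 + m^2*(7*y + 42) + m*(y^2 + 8*y - 6) + y^2 + y - 42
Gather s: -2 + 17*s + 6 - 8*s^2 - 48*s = -8*s^2 - 31*s + 4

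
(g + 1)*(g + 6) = g^2 + 7*g + 6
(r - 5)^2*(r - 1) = r^3 - 11*r^2 + 35*r - 25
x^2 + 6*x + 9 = (x + 3)^2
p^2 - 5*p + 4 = (p - 4)*(p - 1)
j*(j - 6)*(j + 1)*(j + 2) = j^4 - 3*j^3 - 16*j^2 - 12*j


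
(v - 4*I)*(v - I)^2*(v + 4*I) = v^4 - 2*I*v^3 + 15*v^2 - 32*I*v - 16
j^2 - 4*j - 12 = (j - 6)*(j + 2)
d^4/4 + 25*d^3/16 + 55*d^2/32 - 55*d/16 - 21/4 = (d/4 + 1)*(d - 3/2)*(d + 7/4)*(d + 2)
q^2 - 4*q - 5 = (q - 5)*(q + 1)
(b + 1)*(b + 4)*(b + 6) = b^3 + 11*b^2 + 34*b + 24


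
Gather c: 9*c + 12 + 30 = 9*c + 42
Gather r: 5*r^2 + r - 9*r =5*r^2 - 8*r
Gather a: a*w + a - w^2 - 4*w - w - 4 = a*(w + 1) - w^2 - 5*w - 4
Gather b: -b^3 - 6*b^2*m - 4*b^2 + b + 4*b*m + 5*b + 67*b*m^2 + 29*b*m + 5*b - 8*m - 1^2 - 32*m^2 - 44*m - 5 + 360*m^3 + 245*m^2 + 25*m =-b^3 + b^2*(-6*m - 4) + b*(67*m^2 + 33*m + 11) + 360*m^3 + 213*m^2 - 27*m - 6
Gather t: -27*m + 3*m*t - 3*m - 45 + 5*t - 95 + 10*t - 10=-30*m + t*(3*m + 15) - 150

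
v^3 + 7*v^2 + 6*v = v*(v + 1)*(v + 6)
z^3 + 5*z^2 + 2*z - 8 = (z - 1)*(z + 2)*(z + 4)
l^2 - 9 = (l - 3)*(l + 3)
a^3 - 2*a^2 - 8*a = a*(a - 4)*(a + 2)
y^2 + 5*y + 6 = (y + 2)*(y + 3)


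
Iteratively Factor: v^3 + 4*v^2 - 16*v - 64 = (v + 4)*(v^2 - 16) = (v + 4)^2*(v - 4)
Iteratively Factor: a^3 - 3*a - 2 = (a - 2)*(a^2 + 2*a + 1) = (a - 2)*(a + 1)*(a + 1)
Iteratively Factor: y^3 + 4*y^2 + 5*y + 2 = (y + 1)*(y^2 + 3*y + 2) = (y + 1)^2*(y + 2)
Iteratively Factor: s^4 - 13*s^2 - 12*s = (s + 3)*(s^3 - 3*s^2 - 4*s) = s*(s + 3)*(s^2 - 3*s - 4) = s*(s - 4)*(s + 3)*(s + 1)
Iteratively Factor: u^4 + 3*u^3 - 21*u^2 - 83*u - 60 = (u + 1)*(u^3 + 2*u^2 - 23*u - 60) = (u + 1)*(u + 4)*(u^2 - 2*u - 15) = (u + 1)*(u + 3)*(u + 4)*(u - 5)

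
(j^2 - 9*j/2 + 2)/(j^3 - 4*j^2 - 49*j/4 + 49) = 2*(2*j - 1)/(4*j^2 - 49)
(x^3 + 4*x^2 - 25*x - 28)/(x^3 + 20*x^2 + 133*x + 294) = (x^2 - 3*x - 4)/(x^2 + 13*x + 42)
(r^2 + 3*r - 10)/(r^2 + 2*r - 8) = (r + 5)/(r + 4)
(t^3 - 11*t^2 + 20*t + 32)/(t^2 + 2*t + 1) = (t^2 - 12*t + 32)/(t + 1)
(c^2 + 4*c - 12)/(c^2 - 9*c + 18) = (c^2 + 4*c - 12)/(c^2 - 9*c + 18)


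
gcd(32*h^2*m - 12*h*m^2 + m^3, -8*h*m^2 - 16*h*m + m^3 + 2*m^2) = 8*h*m - m^2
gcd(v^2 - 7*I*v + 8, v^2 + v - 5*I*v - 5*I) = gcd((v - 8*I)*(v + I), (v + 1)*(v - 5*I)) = 1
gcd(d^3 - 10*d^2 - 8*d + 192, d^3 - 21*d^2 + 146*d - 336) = d^2 - 14*d + 48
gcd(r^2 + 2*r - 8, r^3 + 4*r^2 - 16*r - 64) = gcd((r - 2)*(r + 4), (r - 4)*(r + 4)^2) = r + 4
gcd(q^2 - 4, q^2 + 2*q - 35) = 1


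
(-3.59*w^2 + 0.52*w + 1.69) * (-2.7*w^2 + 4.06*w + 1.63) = 9.693*w^4 - 15.9794*w^3 - 8.3035*w^2 + 7.709*w + 2.7547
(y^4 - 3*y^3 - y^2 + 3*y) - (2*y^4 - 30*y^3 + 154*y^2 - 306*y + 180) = -y^4 + 27*y^3 - 155*y^2 + 309*y - 180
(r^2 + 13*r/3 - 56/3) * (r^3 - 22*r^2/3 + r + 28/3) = r^5 - 3*r^4 - 445*r^3/9 + 1355*r^2/9 + 196*r/9 - 1568/9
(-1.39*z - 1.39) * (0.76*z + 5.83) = -1.0564*z^2 - 9.1601*z - 8.1037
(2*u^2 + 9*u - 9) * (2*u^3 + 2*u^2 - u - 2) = 4*u^5 + 22*u^4 - 2*u^3 - 31*u^2 - 9*u + 18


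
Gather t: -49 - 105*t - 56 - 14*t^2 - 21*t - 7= -14*t^2 - 126*t - 112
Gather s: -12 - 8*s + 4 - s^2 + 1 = -s^2 - 8*s - 7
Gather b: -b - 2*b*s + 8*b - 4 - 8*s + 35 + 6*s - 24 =b*(7 - 2*s) - 2*s + 7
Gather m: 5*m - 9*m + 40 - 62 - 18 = -4*m - 40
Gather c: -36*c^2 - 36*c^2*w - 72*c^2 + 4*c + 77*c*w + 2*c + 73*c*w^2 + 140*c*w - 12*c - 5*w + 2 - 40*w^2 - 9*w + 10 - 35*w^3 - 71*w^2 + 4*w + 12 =c^2*(-36*w - 108) + c*(73*w^2 + 217*w - 6) - 35*w^3 - 111*w^2 - 10*w + 24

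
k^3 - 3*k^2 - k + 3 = (k - 3)*(k - 1)*(k + 1)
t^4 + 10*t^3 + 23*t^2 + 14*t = t*(t + 1)*(t + 2)*(t + 7)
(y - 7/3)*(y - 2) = y^2 - 13*y/3 + 14/3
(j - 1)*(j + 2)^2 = j^3 + 3*j^2 - 4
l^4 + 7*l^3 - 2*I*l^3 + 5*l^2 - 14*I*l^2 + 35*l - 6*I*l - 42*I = (l + 7)*(l - 3*I)*(l - I)*(l + 2*I)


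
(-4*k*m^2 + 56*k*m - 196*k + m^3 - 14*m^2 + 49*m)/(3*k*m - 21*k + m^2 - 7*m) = (-4*k*m + 28*k + m^2 - 7*m)/(3*k + m)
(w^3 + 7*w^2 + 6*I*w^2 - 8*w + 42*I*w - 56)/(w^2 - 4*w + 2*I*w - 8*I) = (w^2 + w*(7 + 4*I) + 28*I)/(w - 4)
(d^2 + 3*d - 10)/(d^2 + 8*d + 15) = (d - 2)/(d + 3)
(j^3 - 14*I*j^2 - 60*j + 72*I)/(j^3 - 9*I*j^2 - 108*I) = (j - 2*I)/(j + 3*I)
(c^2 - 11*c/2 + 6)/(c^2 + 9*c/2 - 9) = (c - 4)/(c + 6)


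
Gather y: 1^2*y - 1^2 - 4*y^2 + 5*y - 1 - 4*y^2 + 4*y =-8*y^2 + 10*y - 2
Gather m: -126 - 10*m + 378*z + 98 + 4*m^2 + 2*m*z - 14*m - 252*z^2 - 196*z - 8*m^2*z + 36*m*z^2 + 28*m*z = m^2*(4 - 8*z) + m*(36*z^2 + 30*z - 24) - 252*z^2 + 182*z - 28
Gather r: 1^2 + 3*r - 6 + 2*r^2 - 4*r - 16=2*r^2 - r - 21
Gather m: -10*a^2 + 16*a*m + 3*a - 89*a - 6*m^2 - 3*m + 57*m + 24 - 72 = -10*a^2 - 86*a - 6*m^2 + m*(16*a + 54) - 48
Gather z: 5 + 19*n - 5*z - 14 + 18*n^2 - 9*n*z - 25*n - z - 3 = 18*n^2 - 6*n + z*(-9*n - 6) - 12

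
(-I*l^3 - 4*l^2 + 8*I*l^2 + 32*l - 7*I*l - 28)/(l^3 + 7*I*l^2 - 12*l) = (-I*l^3 + l^2*(-4 + 8*I) + l*(32 - 7*I) - 28)/(l*(l^2 + 7*I*l - 12))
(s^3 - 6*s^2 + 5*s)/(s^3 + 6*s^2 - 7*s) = (s - 5)/(s + 7)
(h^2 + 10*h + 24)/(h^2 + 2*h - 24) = (h + 4)/(h - 4)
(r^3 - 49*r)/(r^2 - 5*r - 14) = r*(r + 7)/(r + 2)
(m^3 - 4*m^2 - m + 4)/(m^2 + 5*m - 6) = (m^2 - 3*m - 4)/(m + 6)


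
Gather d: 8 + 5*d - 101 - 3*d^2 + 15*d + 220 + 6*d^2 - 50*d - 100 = 3*d^2 - 30*d + 27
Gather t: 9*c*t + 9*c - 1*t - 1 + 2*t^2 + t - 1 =9*c*t + 9*c + 2*t^2 - 2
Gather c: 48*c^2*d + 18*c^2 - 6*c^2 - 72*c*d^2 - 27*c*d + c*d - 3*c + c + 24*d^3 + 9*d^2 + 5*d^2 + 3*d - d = c^2*(48*d + 12) + c*(-72*d^2 - 26*d - 2) + 24*d^3 + 14*d^2 + 2*d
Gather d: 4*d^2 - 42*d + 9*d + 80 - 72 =4*d^2 - 33*d + 8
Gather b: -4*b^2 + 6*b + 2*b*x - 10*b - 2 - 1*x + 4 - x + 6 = -4*b^2 + b*(2*x - 4) - 2*x + 8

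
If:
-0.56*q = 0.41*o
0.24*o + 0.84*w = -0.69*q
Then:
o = 3.16767676767677*w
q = -2.31919191919192*w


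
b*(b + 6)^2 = b^3 + 12*b^2 + 36*b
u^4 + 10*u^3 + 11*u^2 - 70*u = u*(u - 2)*(u + 5)*(u + 7)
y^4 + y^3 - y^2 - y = y*(y - 1)*(y + 1)^2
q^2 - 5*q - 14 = (q - 7)*(q + 2)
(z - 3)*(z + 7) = z^2 + 4*z - 21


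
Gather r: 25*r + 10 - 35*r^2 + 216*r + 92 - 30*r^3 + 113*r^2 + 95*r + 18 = -30*r^3 + 78*r^2 + 336*r + 120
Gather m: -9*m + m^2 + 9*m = m^2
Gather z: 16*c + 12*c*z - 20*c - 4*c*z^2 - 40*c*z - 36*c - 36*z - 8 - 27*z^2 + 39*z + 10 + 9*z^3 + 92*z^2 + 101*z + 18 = -40*c + 9*z^3 + z^2*(65 - 4*c) + z*(104 - 28*c) + 20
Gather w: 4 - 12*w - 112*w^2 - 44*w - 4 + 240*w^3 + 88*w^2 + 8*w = 240*w^3 - 24*w^2 - 48*w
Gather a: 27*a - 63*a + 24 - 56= -36*a - 32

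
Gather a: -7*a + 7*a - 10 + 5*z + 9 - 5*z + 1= 0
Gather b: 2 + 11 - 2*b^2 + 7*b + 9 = -2*b^2 + 7*b + 22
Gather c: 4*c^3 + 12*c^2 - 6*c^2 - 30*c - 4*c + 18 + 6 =4*c^3 + 6*c^2 - 34*c + 24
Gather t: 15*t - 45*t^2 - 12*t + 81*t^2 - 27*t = 36*t^2 - 24*t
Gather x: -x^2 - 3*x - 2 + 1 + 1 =-x^2 - 3*x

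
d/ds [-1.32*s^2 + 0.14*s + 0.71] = 0.14 - 2.64*s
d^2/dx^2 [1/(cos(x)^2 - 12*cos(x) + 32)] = (-4*sin(x)^4 + 18*sin(x)^2 - 429*cos(x) + 9*cos(3*x) + 210)/((cos(x) - 8)^3*(cos(x) - 4)^3)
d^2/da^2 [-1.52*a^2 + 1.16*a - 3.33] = -3.04000000000000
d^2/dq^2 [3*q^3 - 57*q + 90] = 18*q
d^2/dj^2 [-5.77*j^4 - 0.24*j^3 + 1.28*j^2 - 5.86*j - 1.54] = -69.24*j^2 - 1.44*j + 2.56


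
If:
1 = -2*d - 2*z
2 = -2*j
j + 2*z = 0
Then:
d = -1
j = -1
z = 1/2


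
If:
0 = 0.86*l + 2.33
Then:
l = -2.71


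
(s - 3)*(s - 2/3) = s^2 - 11*s/3 + 2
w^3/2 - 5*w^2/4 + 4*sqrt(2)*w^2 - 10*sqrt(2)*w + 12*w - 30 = (w/2 + sqrt(2))*(w - 5/2)*(w + 6*sqrt(2))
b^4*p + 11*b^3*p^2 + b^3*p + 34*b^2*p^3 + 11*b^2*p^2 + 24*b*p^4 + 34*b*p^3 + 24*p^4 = (b + p)*(b + 4*p)*(b + 6*p)*(b*p + p)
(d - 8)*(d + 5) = d^2 - 3*d - 40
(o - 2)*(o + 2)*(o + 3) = o^3 + 3*o^2 - 4*o - 12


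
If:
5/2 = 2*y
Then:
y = 5/4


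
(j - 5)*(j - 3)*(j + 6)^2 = j^4 + 4*j^3 - 45*j^2 - 108*j + 540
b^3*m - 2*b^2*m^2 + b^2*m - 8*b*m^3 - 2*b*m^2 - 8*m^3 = (b - 4*m)*(b + 2*m)*(b*m + m)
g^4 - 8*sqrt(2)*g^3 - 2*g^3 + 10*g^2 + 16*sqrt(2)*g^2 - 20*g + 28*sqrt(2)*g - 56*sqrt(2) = (g - 2)*(g - 7*sqrt(2))*(g - 2*sqrt(2))*(g + sqrt(2))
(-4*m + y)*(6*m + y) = -24*m^2 + 2*m*y + y^2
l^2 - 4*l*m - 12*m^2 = (l - 6*m)*(l + 2*m)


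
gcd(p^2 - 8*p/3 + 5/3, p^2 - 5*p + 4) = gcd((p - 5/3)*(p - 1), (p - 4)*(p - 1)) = p - 1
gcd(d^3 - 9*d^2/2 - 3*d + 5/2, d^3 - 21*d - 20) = d^2 - 4*d - 5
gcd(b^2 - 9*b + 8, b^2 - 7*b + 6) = b - 1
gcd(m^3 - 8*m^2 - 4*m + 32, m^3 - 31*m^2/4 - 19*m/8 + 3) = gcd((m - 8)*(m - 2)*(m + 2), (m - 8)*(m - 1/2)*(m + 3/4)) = m - 8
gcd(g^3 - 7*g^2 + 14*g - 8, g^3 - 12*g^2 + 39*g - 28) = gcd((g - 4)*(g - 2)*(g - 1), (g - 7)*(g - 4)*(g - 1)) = g^2 - 5*g + 4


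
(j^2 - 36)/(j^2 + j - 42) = (j + 6)/(j + 7)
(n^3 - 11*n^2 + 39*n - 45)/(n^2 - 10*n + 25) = (n^2 - 6*n + 9)/(n - 5)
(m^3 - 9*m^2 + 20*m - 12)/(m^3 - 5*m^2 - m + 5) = (m^2 - 8*m + 12)/(m^2 - 4*m - 5)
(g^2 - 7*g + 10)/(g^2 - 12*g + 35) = (g - 2)/(g - 7)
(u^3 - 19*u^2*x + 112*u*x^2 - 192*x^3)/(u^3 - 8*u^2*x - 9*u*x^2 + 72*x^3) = (u - 8*x)/(u + 3*x)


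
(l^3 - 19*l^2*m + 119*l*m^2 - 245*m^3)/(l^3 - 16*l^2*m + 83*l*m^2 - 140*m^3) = (l - 7*m)/(l - 4*m)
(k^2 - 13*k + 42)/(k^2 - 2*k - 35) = (k - 6)/(k + 5)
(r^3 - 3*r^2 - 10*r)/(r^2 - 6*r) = (r^2 - 3*r - 10)/(r - 6)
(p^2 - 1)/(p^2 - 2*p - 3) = (p - 1)/(p - 3)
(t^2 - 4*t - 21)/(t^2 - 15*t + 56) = (t + 3)/(t - 8)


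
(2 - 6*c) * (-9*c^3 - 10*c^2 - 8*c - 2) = 54*c^4 + 42*c^3 + 28*c^2 - 4*c - 4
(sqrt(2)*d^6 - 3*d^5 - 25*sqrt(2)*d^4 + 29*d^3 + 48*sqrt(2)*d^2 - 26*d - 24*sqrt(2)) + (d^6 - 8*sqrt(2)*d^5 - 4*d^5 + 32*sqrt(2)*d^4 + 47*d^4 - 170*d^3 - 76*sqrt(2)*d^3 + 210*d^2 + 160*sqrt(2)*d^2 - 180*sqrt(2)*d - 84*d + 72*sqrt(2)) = d^6 + sqrt(2)*d^6 - 8*sqrt(2)*d^5 - 7*d^5 + 7*sqrt(2)*d^4 + 47*d^4 - 141*d^3 - 76*sqrt(2)*d^3 + 210*d^2 + 208*sqrt(2)*d^2 - 180*sqrt(2)*d - 110*d + 48*sqrt(2)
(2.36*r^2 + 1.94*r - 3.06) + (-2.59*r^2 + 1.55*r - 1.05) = -0.23*r^2 + 3.49*r - 4.11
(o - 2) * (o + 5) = o^2 + 3*o - 10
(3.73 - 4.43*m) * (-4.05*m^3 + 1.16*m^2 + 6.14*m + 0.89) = 17.9415*m^4 - 20.2453*m^3 - 22.8734*m^2 + 18.9595*m + 3.3197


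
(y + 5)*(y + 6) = y^2 + 11*y + 30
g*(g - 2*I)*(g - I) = g^3 - 3*I*g^2 - 2*g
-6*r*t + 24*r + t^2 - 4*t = (-6*r + t)*(t - 4)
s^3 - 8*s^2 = s^2*(s - 8)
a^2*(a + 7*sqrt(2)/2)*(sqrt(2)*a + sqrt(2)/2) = sqrt(2)*a^4 + sqrt(2)*a^3/2 + 7*a^3 + 7*a^2/2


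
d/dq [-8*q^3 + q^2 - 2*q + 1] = -24*q^2 + 2*q - 2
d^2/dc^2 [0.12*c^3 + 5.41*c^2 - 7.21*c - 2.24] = 0.72*c + 10.82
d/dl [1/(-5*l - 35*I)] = 1/(5*(l + 7*I)^2)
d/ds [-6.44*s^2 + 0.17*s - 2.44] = 0.17 - 12.88*s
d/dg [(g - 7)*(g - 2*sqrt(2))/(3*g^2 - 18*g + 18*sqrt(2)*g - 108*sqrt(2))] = (g^2 + 8*sqrt(2)*g^2 - 100*sqrt(2)*g - 24 + 336*sqrt(2))/(3*(g^4 - 12*g^3 + 12*sqrt(2)*g^3 - 144*sqrt(2)*g^2 + 108*g^2 - 864*g + 432*sqrt(2)*g + 2592))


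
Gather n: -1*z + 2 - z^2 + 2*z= -z^2 + z + 2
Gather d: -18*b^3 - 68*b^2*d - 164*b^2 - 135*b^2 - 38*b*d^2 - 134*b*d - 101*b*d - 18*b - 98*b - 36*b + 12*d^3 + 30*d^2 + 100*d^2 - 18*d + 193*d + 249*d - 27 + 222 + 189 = -18*b^3 - 299*b^2 - 152*b + 12*d^3 + d^2*(130 - 38*b) + d*(-68*b^2 - 235*b + 424) + 384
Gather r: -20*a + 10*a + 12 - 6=6 - 10*a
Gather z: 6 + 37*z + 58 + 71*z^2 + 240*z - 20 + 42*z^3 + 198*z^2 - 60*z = 42*z^3 + 269*z^2 + 217*z + 44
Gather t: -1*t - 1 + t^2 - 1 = t^2 - t - 2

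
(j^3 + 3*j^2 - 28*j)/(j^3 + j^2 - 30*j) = (j^2 + 3*j - 28)/(j^2 + j - 30)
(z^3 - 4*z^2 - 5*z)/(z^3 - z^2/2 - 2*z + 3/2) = 2*z*(z^2 - 4*z - 5)/(2*z^3 - z^2 - 4*z + 3)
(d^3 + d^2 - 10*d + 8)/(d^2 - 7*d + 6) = (d^2 + 2*d - 8)/(d - 6)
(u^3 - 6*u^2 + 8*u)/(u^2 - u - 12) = u*(u - 2)/(u + 3)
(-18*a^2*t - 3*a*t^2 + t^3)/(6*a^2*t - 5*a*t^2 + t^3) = (-18*a^2 - 3*a*t + t^2)/(6*a^2 - 5*a*t + t^2)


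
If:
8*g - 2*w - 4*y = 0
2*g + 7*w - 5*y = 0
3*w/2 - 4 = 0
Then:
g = 19/6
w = 8/3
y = 5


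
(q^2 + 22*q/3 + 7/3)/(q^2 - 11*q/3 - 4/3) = (q + 7)/(q - 4)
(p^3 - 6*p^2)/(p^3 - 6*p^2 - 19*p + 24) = p^2*(p - 6)/(p^3 - 6*p^2 - 19*p + 24)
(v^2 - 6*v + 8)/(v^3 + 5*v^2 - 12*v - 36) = (v^2 - 6*v + 8)/(v^3 + 5*v^2 - 12*v - 36)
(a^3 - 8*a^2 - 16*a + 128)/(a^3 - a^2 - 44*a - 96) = (a - 4)/(a + 3)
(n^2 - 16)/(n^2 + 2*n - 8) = (n - 4)/(n - 2)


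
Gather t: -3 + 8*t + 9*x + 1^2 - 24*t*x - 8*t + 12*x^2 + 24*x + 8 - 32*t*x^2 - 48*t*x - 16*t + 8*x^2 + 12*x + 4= t*(-32*x^2 - 72*x - 16) + 20*x^2 + 45*x + 10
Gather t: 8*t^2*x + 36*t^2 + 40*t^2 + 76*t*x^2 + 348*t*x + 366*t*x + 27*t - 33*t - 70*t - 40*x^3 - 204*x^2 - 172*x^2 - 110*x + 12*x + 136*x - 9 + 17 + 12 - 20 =t^2*(8*x + 76) + t*(76*x^2 + 714*x - 76) - 40*x^3 - 376*x^2 + 38*x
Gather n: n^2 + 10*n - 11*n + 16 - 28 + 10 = n^2 - n - 2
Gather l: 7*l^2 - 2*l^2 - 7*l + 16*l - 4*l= 5*l^2 + 5*l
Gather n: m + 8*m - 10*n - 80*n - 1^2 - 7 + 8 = 9*m - 90*n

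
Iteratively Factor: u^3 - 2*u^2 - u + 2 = (u - 1)*(u^2 - u - 2) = (u - 1)*(u + 1)*(u - 2)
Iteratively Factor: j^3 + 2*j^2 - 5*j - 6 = (j - 2)*(j^2 + 4*j + 3) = (j - 2)*(j + 1)*(j + 3)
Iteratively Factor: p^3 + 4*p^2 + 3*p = (p + 3)*(p^2 + p) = p*(p + 3)*(p + 1)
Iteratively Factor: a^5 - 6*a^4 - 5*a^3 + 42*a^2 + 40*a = (a + 1)*(a^4 - 7*a^3 + 2*a^2 + 40*a) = (a + 1)*(a + 2)*(a^3 - 9*a^2 + 20*a) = a*(a + 1)*(a + 2)*(a^2 - 9*a + 20) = a*(a - 5)*(a + 1)*(a + 2)*(a - 4)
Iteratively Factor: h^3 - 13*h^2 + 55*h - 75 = (h - 5)*(h^2 - 8*h + 15) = (h - 5)*(h - 3)*(h - 5)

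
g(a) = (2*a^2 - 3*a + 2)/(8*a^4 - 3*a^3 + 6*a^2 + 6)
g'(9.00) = 0.00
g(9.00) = 0.00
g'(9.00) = 0.00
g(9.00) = 0.00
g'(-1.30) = 0.27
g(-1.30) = 0.20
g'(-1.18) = 0.32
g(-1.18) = 0.24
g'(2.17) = -0.02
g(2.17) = 0.03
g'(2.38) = -0.01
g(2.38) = 0.02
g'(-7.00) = 0.00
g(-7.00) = 0.01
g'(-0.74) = 0.39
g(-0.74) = 0.41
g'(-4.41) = 0.01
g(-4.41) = 0.02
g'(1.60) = -0.02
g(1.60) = 0.04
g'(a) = (4*a - 3)/(8*a^4 - 3*a^3 + 6*a^2 + 6) + (2*a^2 - 3*a + 2)*(-32*a^3 + 9*a^2 - 12*a)/(8*a^4 - 3*a^3 + 6*a^2 + 6)^2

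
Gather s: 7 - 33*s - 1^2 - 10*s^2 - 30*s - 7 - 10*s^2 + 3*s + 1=-20*s^2 - 60*s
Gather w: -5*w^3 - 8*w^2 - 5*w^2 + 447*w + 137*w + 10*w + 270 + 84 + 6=-5*w^3 - 13*w^2 + 594*w + 360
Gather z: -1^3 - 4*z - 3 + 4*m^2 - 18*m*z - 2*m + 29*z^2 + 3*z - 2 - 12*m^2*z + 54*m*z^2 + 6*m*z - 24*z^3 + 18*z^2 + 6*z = 4*m^2 - 2*m - 24*z^3 + z^2*(54*m + 47) + z*(-12*m^2 - 12*m + 5) - 6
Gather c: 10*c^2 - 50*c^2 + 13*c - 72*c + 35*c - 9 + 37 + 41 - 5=-40*c^2 - 24*c + 64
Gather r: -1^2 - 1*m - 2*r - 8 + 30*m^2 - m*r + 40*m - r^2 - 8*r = 30*m^2 + 39*m - r^2 + r*(-m - 10) - 9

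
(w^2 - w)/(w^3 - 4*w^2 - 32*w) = (1 - w)/(-w^2 + 4*w + 32)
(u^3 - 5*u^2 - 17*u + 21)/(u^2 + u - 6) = (u^2 - 8*u + 7)/(u - 2)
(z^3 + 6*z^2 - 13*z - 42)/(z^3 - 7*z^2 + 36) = (z + 7)/(z - 6)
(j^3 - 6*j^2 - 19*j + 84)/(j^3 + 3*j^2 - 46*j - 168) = (j - 3)/(j + 6)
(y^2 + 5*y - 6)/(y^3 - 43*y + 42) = (y + 6)/(y^2 + y - 42)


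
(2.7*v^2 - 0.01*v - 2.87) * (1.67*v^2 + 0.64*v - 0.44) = 4.509*v^4 + 1.7113*v^3 - 5.9873*v^2 - 1.8324*v + 1.2628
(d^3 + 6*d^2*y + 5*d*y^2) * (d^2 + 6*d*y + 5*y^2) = d^5 + 12*d^4*y + 46*d^3*y^2 + 60*d^2*y^3 + 25*d*y^4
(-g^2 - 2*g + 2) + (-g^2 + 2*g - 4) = -2*g^2 - 2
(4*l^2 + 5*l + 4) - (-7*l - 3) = 4*l^2 + 12*l + 7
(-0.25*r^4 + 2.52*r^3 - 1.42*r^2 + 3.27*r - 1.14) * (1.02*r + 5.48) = -0.255*r^5 + 1.2004*r^4 + 12.3612*r^3 - 4.4462*r^2 + 16.7568*r - 6.2472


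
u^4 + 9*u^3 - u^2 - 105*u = u*(u - 3)*(u + 5)*(u + 7)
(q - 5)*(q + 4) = q^2 - q - 20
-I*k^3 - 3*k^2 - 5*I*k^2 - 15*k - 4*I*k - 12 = (k + 4)*(k - 3*I)*(-I*k - I)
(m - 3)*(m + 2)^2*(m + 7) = m^4 + 8*m^3 - m^2 - 68*m - 84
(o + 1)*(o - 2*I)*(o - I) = o^3 + o^2 - 3*I*o^2 - 2*o - 3*I*o - 2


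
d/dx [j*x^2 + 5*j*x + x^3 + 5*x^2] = 2*j*x + 5*j + 3*x^2 + 10*x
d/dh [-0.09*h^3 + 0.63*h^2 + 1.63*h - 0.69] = -0.27*h^2 + 1.26*h + 1.63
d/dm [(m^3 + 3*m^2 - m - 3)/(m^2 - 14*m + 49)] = (m^3 - 21*m^2 - 41*m + 13)/(m^3 - 21*m^2 + 147*m - 343)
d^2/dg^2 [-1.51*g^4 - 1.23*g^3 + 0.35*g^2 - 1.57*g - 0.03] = -18.12*g^2 - 7.38*g + 0.7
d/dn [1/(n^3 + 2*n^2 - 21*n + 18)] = (-3*n^2 - 4*n + 21)/(n^3 + 2*n^2 - 21*n + 18)^2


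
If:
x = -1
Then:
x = -1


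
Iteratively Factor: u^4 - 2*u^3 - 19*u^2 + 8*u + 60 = (u - 5)*(u^3 + 3*u^2 - 4*u - 12) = (u - 5)*(u + 2)*(u^2 + u - 6) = (u - 5)*(u + 2)*(u + 3)*(u - 2)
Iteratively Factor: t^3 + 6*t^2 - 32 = (t + 4)*(t^2 + 2*t - 8) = (t - 2)*(t + 4)*(t + 4)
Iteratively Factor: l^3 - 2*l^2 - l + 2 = (l - 2)*(l^2 - 1) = (l - 2)*(l - 1)*(l + 1)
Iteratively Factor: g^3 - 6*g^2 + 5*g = (g - 1)*(g^2 - 5*g) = g*(g - 1)*(g - 5)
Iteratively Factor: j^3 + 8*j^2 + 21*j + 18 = (j + 2)*(j^2 + 6*j + 9) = (j + 2)*(j + 3)*(j + 3)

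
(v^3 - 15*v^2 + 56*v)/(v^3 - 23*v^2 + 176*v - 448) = v/(v - 8)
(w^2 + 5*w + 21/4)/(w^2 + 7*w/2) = (w + 3/2)/w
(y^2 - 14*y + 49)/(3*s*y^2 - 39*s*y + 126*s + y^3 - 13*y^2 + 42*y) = (y - 7)/(3*s*y - 18*s + y^2 - 6*y)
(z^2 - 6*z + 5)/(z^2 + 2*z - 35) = (z - 1)/(z + 7)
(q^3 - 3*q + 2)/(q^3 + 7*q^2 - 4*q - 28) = (q^2 - 2*q + 1)/(q^2 + 5*q - 14)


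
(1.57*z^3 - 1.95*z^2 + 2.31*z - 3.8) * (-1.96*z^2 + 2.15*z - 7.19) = -3.0772*z^5 + 7.1975*z^4 - 20.0084*z^3 + 26.435*z^2 - 24.7789*z + 27.322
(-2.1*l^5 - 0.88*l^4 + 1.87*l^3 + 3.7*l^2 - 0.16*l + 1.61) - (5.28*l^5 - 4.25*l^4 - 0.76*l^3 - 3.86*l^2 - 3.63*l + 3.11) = -7.38*l^5 + 3.37*l^4 + 2.63*l^3 + 7.56*l^2 + 3.47*l - 1.5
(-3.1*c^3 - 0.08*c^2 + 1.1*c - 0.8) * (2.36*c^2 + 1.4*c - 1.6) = -7.316*c^5 - 4.5288*c^4 + 7.444*c^3 - 0.22*c^2 - 2.88*c + 1.28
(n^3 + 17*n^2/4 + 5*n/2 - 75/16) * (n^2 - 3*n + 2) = n^5 + 5*n^4/4 - 33*n^3/4 - 59*n^2/16 + 305*n/16 - 75/8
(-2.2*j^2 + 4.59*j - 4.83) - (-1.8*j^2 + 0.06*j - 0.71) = -0.4*j^2 + 4.53*j - 4.12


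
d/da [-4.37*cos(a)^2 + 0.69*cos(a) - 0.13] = (8.74*cos(a) - 0.69)*sin(a)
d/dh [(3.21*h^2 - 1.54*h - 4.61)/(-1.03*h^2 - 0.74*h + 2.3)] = (-3.9616*h^2 + 5.2694*h - 6.9534)/(1.0609*h^4 + 1.5244*h^3 - 4.1904*h^2 - 3.404*h + 5.29)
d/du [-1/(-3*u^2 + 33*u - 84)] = (11 - 2*u)/(3*(u^2 - 11*u + 28)^2)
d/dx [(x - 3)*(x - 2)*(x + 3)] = 3*x^2 - 4*x - 9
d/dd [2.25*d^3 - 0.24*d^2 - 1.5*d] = 6.75*d^2 - 0.48*d - 1.5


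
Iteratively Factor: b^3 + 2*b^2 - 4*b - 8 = (b + 2)*(b^2 - 4) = (b + 2)^2*(b - 2)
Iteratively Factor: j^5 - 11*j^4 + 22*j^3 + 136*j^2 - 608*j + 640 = (j - 5)*(j^4 - 6*j^3 - 8*j^2 + 96*j - 128) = (j - 5)*(j - 4)*(j^3 - 2*j^2 - 16*j + 32) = (j - 5)*(j - 4)^2*(j^2 + 2*j - 8) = (j - 5)*(j - 4)^2*(j - 2)*(j + 4)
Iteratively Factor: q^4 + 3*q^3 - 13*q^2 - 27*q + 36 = (q + 3)*(q^3 - 13*q + 12) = (q - 1)*(q + 3)*(q^2 + q - 12) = (q - 1)*(q + 3)*(q + 4)*(q - 3)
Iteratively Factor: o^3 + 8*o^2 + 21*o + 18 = (o + 3)*(o^2 + 5*o + 6) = (o + 3)^2*(o + 2)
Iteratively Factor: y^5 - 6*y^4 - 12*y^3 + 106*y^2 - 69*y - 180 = (y + 1)*(y^4 - 7*y^3 - 5*y^2 + 111*y - 180) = (y + 1)*(y + 4)*(y^3 - 11*y^2 + 39*y - 45) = (y - 3)*(y + 1)*(y + 4)*(y^2 - 8*y + 15) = (y - 3)^2*(y + 1)*(y + 4)*(y - 5)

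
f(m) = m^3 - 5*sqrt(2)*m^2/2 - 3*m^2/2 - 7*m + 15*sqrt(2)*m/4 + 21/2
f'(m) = 3*m^2 - 5*sqrt(2)*m - 3*m - 7 + 15*sqrt(2)/4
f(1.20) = 2.94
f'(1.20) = -9.46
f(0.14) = 10.17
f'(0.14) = -3.05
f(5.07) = 2.78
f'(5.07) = 24.36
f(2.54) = -9.91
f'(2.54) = -7.92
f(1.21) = 2.85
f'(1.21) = -9.49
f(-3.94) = -122.15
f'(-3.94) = 84.55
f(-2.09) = -17.08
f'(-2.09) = 32.46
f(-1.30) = 2.00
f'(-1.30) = 16.47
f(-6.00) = -376.60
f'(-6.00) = 166.73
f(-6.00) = -376.60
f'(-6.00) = 166.73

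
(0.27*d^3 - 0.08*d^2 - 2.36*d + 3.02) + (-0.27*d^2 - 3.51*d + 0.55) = 0.27*d^3 - 0.35*d^2 - 5.87*d + 3.57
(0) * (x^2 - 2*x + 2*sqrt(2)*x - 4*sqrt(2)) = 0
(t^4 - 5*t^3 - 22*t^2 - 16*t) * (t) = t^5 - 5*t^4 - 22*t^3 - 16*t^2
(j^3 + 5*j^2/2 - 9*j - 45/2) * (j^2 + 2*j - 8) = j^5 + 9*j^4/2 - 12*j^3 - 121*j^2/2 + 27*j + 180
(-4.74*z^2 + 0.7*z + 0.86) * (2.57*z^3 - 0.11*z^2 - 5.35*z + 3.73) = -12.1818*z^5 + 2.3204*z^4 + 27.4922*z^3 - 21.5198*z^2 - 1.99*z + 3.2078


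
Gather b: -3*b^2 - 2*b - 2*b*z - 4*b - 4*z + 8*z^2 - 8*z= -3*b^2 + b*(-2*z - 6) + 8*z^2 - 12*z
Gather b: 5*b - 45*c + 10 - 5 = 5*b - 45*c + 5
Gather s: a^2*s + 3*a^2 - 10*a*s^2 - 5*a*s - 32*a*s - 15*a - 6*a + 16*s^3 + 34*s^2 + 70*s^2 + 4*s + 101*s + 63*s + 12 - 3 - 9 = 3*a^2 - 21*a + 16*s^3 + s^2*(104 - 10*a) + s*(a^2 - 37*a + 168)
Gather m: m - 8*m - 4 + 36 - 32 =-7*m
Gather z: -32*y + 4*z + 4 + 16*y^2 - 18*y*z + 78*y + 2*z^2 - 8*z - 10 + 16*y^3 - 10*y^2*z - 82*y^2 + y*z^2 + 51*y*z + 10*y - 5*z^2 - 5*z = 16*y^3 - 66*y^2 + 56*y + z^2*(y - 3) + z*(-10*y^2 + 33*y - 9) - 6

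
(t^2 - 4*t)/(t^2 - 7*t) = (t - 4)/(t - 7)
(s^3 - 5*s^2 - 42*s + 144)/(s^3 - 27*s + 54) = (s - 8)/(s - 3)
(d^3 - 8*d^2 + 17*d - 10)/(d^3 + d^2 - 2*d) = (d^2 - 7*d + 10)/(d*(d + 2))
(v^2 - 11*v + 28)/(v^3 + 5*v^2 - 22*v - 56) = (v - 7)/(v^2 + 9*v + 14)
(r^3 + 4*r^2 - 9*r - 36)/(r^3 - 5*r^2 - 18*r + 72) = (r + 3)/(r - 6)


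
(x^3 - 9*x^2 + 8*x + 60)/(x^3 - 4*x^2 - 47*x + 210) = (x + 2)/(x + 7)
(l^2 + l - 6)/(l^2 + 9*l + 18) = (l - 2)/(l + 6)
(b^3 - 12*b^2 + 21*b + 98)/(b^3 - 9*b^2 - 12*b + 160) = (b^3 - 12*b^2 + 21*b + 98)/(b^3 - 9*b^2 - 12*b + 160)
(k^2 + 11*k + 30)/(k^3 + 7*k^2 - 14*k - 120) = 1/(k - 4)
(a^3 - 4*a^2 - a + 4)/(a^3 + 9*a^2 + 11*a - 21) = (a^2 - 3*a - 4)/(a^2 + 10*a + 21)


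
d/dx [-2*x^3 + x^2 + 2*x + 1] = -6*x^2 + 2*x + 2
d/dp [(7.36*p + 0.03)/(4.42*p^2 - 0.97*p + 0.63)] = (-32.5312*p^2 - 0.2652*p + 4.6659)/(19.5364*p^4 - 8.5748*p^3 + 6.5101*p^2 - 1.2222*p + 0.3969)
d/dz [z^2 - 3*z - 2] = 2*z - 3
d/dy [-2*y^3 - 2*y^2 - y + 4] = -6*y^2 - 4*y - 1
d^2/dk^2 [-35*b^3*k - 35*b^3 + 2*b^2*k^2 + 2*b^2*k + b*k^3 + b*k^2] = 2*b*(2*b + 3*k + 1)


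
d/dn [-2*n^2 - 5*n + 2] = -4*n - 5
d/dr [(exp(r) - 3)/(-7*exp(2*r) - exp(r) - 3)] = ((exp(r) - 3)*(14*exp(r) + 1) - 7*exp(2*r) - exp(r) - 3)*exp(r)/(7*exp(2*r) + exp(r) + 3)^2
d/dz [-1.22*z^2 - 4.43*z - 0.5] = -2.44*z - 4.43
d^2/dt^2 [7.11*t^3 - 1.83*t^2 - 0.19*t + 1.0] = 42.66*t - 3.66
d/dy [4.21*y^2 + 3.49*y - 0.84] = 8.42*y + 3.49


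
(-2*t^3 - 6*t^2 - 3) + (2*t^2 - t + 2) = -2*t^3 - 4*t^2 - t - 1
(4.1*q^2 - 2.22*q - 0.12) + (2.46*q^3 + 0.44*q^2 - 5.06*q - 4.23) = 2.46*q^3 + 4.54*q^2 - 7.28*q - 4.35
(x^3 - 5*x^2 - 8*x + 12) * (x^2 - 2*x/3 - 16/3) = x^5 - 17*x^4/3 - 10*x^3 + 44*x^2 + 104*x/3 - 64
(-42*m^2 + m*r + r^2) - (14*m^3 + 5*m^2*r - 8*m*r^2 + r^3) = -14*m^3 - 5*m^2*r - 42*m^2 + 8*m*r^2 + m*r - r^3 + r^2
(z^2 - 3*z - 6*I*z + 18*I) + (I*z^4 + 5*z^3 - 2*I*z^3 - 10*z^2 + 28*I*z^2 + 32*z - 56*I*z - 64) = I*z^4 + 5*z^3 - 2*I*z^3 - 9*z^2 + 28*I*z^2 + 29*z - 62*I*z - 64 + 18*I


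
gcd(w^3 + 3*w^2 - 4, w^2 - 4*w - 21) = 1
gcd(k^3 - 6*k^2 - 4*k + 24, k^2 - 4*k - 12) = k^2 - 4*k - 12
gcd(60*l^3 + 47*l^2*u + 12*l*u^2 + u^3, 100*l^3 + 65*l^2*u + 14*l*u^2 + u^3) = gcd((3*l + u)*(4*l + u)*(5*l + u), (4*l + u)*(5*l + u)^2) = 20*l^2 + 9*l*u + u^2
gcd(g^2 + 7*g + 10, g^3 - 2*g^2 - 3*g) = 1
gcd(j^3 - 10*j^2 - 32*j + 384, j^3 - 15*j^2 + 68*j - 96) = j - 8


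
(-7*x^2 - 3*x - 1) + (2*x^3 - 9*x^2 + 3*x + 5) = 2*x^3 - 16*x^2 + 4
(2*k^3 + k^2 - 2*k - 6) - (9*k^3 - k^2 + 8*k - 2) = -7*k^3 + 2*k^2 - 10*k - 4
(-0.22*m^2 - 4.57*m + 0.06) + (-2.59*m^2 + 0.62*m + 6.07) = -2.81*m^2 - 3.95*m + 6.13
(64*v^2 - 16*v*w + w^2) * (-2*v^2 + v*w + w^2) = -128*v^4 + 96*v^3*w + 46*v^2*w^2 - 15*v*w^3 + w^4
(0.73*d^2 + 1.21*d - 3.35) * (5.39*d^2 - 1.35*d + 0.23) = 3.9347*d^4 + 5.5364*d^3 - 19.5221*d^2 + 4.8008*d - 0.7705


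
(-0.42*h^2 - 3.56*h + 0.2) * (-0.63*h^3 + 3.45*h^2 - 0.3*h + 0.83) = 0.2646*h^5 + 0.7938*h^4 - 12.282*h^3 + 1.4094*h^2 - 3.0148*h + 0.166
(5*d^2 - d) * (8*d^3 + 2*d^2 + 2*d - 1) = 40*d^5 + 2*d^4 + 8*d^3 - 7*d^2 + d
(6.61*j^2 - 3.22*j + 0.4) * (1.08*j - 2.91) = 7.1388*j^3 - 22.7127*j^2 + 9.8022*j - 1.164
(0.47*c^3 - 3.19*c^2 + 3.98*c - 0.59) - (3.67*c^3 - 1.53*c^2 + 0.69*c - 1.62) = -3.2*c^3 - 1.66*c^2 + 3.29*c + 1.03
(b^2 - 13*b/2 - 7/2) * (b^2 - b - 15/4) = b^4 - 15*b^3/2 - 3*b^2/4 + 223*b/8 + 105/8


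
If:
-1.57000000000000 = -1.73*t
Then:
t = 0.91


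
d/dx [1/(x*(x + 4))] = 2*(-x - 2)/(x^2*(x^2 + 8*x + 16))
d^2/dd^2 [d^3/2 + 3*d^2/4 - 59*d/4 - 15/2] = 3*d + 3/2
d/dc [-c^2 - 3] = -2*c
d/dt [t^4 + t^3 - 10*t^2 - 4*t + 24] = 4*t^3 + 3*t^2 - 20*t - 4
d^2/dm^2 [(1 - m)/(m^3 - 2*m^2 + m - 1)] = 2*(-(m - 1)*(3*m^2 - 4*m + 1)^2 + (3*m^2 - 4*m + (m - 1)*(3*m - 2) + 1)*(m^3 - 2*m^2 + m - 1))/(m^3 - 2*m^2 + m - 1)^3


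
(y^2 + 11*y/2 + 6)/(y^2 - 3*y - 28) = (y + 3/2)/(y - 7)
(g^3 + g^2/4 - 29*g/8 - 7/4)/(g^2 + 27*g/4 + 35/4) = (g^2 - 3*g/2 - 1)/(g + 5)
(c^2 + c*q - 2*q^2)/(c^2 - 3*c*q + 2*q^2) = (-c - 2*q)/(-c + 2*q)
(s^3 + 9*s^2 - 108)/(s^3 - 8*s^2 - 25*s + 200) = (s^3 + 9*s^2 - 108)/(s^3 - 8*s^2 - 25*s + 200)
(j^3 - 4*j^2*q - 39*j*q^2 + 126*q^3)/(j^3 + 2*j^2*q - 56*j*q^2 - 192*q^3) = (-j^2 + 10*j*q - 21*q^2)/(-j^2 + 4*j*q + 32*q^2)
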